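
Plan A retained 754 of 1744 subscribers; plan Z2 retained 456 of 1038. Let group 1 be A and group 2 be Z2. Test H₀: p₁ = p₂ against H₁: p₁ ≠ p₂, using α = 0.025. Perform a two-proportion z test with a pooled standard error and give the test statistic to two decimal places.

z = -0.36

p̂₁ = 754/1744 = 0.4323, p̂₂ = 456/1038 = 0.4393.
Pooled p̂ = (754+456)/(1744+1038) = 1210/2782 = 0.4349.
SE = √(0.245767 × 0.00153679) = 0.0194.
z = (0.4323 − 0.4393)/0.0194 = -0.0070/0.0194 = -0.36.
p-value = 2·P(Z > 0.358) ≈ 0.7200, so at α = 0.025 we fail to reject H₀.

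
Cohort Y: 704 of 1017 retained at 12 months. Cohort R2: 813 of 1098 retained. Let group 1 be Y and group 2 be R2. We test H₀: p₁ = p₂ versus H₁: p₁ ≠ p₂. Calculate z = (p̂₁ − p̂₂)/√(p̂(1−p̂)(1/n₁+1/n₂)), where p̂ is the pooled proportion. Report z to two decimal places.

p̂₁ = 704/1017 = 0.6922, p̂₂ = 813/1098 = 0.7404.
Pooled p̂ = (704+813)/(1017+1098) = 1517/2115 = 0.7173.
SE = √(p̂(1−p̂)(1/n₁+1/n₂)) = √(0.7173·0.2827·0.00189403) = √(0.000384108) = 0.0196.
z = (0.6922 − 0.7404)/0.0196 = -0.0482/0.0196 = -2.46.

z = -2.46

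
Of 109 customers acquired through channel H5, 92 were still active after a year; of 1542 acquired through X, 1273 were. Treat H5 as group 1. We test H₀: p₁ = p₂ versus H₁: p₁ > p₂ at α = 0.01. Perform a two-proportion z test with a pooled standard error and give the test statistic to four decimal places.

p̂₁ = 92/109 = 0.8440367, p̂₂ = 1273/1542 = 0.8255512.
Pooled p̂ = (92+1273)/(109+1542) = 1365/1651 = 0.8267717.
SE = √(p̂(1−p̂)(1/n₁+1/n₂)) = √(0.8267717·0.1732283·0.00982282) = √(0.00140683) = 0.0375077.
z = (0.8440367 − 0.8255512)/0.0375077 = 0.0184855/0.0375077 = 0.4928.
p-value = P(Z > 0.493) ≈ 0.3111; since p > α = 0.01, fail to reject H₀.

z = 0.4928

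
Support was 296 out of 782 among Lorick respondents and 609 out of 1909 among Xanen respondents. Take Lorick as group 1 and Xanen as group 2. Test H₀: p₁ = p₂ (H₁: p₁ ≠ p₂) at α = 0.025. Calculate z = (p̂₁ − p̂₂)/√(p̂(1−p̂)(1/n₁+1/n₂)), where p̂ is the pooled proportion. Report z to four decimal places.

p̂₁ = 296/782 ≈ 0.3785166, p̂₂ = 609/1909 ≈ 0.3190152.
Pooled p̂ = (296+609)/(782+1909) = 905/2691 = 0.3363062.
SE = √(0.223204 × 0.00180261) = 0.0200587.
z = (0.3785166 − 0.3190152)/0.0200587 = 0.0595014/0.0200587 = 2.9664.
p-value = 2·P(Z > 2.966) ≈ 0.0030, so at α = 0.025 we reject H₀.

z = 2.9664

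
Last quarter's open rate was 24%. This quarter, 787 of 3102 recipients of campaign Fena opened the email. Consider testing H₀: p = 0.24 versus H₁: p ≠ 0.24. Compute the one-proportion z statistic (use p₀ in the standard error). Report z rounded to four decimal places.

p̂ = 787/3102 ≈ 0.253707.
SE = √(p₀(1−p₀)/n) = √(0.1824/3102) = 0.007668.
z = (0.253707 − 0.24)/0.007668 = 0.013707/0.007668 = 1.7876.
Two-sided p-value ≈ 2·Φ(−1.788) = 0.0738.

z = 1.7876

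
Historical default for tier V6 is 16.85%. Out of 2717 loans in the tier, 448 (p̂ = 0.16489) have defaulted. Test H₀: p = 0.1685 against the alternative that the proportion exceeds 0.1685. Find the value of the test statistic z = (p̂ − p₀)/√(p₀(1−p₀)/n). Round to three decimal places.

z = -0.503

p̂ = 448/2717 ≈ 0.16489.
Under H₀, SE = √(0.1685·0.8315/2717) = √(5.15671e-05) = 0.00718.
z = (0.16489 − 0.1685)/0.00718 = -0.00361/0.00718 = -0.503.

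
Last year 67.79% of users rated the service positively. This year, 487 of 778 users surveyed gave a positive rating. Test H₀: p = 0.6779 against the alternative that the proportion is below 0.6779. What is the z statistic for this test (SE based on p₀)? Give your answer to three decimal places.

z = -3.100

p̂ = 487/778 = 0.625964.
SE = √(p₀(1−p₀)/n) = √(0.21835/778) = 0.016753.
z = (0.625964 − 0.6779)/0.016753 = -0.051936/0.016753 = -3.100.
p-value = P(Z < -3.100) ≈ 0.0010.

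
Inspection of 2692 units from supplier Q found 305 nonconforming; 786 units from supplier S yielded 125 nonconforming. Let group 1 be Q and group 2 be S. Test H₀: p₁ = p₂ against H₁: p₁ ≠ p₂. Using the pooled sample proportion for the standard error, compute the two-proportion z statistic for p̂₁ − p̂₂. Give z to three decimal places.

z = -3.427

p̂₁ = 305/2692 = 0.113299, p̂₂ = 125/786 = 0.159033.
Pooled p̂ = (305+125)/(2692+786) = 430/3478 = 0.123634.
SE = √(0.108349 × 0.00164374) = 0.013345.
z = (0.113299 − 0.159033)/0.013345 = -0.045734/0.013345 = -3.427.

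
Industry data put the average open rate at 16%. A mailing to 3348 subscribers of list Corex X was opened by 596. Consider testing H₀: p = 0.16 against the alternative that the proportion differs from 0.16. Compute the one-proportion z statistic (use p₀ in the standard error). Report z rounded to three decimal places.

p̂ = 596/3348 ≈ 0.178017.
SE = √(p₀(1−p₀)/n) = √(0.1344/3348) = 0.006336.
z = (0.178017 − 0.16)/0.006336 = 0.018017/0.006336 = 2.844.
Two-sided p-value ≈ 2·Φ(−2.844) = 0.0045.

z = 2.844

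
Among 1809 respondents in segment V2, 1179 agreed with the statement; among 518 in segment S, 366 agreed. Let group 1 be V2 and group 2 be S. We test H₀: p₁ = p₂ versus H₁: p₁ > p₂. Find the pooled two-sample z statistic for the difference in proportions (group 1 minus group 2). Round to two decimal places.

p̂₁ = 1179/1809 ≈ 0.65174, p̂₂ = 366/518 ≈ 0.70656.
Pooled p̂ = (1179+366)/(1809+518) = 1545/2327 = 0.66394.
SE = √(0.223122 × 0.00248329) = 0.02354.
z = (0.65174 − 0.70656)/0.02354 = -0.05482/0.02354 = -2.33.

z = -2.33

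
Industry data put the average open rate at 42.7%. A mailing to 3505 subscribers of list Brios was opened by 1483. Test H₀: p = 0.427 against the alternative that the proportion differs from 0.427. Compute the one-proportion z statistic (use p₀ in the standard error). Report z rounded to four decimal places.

p̂ = 1483/3505 = 0.423110.
Under H₀, SE = √(0.427·0.573/3505) = √(6.98063e-05) = 0.008355.
z = (0.423110 − 0.427)/0.008355 = -0.003890/0.008355 = -0.4656.

z = -0.4656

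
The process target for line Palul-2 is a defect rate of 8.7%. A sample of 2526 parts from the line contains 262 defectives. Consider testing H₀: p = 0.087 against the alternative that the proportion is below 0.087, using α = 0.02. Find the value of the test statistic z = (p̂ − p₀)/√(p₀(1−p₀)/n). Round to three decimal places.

z = 2.982

p̂ = 262/2526 ≈ 0.103721.
SE = √(p₀(1−p₀)/n) = √(0.079431/2526) = 0.005608.
z = (0.103721 − 0.087)/0.005608 = 0.016721/0.005608 = 2.982.
p-value = P(Z < 2.982) ≈ 0.9986. With α = 0.02, fail to reject H₀.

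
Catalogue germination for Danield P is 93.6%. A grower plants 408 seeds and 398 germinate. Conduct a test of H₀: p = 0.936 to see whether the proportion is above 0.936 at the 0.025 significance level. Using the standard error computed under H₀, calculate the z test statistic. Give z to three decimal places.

z = 3.259

p̂ = 398/408 ≈ 0.975490.
Standard error under H₀: √(0.936×0.064/408) = 0.012117.
z = (0.975490 − 0.936)/0.012117 = 0.039490/0.012117 = 3.259.
p-value = P(Z > 3.259) ≈ 0.0006; since p < α = 0.025, reject H₀.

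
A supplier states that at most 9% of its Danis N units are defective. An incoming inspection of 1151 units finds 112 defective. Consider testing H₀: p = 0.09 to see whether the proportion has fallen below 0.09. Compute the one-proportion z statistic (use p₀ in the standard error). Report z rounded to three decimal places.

z = 0.866

p̂ = 112/1151 ≈ 0.09731.
Under H₀, SE = √(0.09·0.91/1151) = √(7.11555e-05) = 0.00844.
z = (0.09731 − 0.09)/0.00844 = 0.00731/0.00844 = 0.866.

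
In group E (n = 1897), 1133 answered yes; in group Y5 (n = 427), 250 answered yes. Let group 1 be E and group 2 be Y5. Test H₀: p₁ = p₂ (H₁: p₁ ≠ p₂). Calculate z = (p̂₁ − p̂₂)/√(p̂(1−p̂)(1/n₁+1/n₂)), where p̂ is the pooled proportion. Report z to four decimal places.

z = 0.4480

p̂₁ = 1133/1897 ≈ 0.597259, p̂₂ = 250/427 ≈ 0.585480.
Pooled p̂ = (1133+250)/(1897+427) = 1383/2324 = 0.595095.
SE = √(0.240957 × 0.00286907) = 0.026293.
z = (0.597259 − 0.585480)/0.026293 = 0.011779/0.026293 = 0.4480.
Two-sided p-value ≈ 2·Φ(−0.448) = 0.6542.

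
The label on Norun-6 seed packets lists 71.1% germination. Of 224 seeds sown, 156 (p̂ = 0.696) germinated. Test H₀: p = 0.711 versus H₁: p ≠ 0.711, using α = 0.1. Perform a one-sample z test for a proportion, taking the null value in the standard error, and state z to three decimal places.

z = -0.481

p̂ = 156/224 ≈ 0.69643.
SE = √(p₀(1−p₀)/n) = √(0.20548/224) = 0.03029.
z = (0.69643 − 0.711)/0.03029 = -0.01457/0.03029 = -0.481.
Two-sided p-value ≈ 2·Φ(−0.481) = 0.6304, so at α = 0.1 we fail to reject H₀.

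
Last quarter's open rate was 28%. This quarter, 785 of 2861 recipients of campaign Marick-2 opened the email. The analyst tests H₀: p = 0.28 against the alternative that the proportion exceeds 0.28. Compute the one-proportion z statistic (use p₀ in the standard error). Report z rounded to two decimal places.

z = -0.67

p̂ = 785/2861 = 0.2744.
SE = √(p₀(1−p₀)/n) = √(0.2016/2861) = 0.0084.
z = (0.2744 − 0.28)/0.0084 = -0.0056/0.0084 = -0.67.
p-value = P(Z > -0.670) ≈ 0.7484.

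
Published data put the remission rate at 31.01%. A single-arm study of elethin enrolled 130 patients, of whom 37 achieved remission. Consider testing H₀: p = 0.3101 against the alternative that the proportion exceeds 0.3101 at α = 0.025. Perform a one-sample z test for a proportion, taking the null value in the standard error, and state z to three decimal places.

p̂ = 37/130 = 0.28462.
Under H₀, SE = √(0.3101·0.6899/130) = √(0.00164568) = 0.04057.
z = (0.28462 − 0.3101)/0.04057 = -0.02548/0.04057 = -0.628.
p-value = P(Z > -0.628) ≈ 0.7351, so at α = 0.025 we fail to reject H₀.

z = -0.628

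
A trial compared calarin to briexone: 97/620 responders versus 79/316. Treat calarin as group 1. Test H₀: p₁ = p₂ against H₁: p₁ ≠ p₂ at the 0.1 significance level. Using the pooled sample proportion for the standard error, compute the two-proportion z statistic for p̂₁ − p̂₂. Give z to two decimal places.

z = -3.46

p̂₁ = 97/620 ≈ 0.1565, p̂₂ = 79/316 ≈ 0.2500.
Pooled p̂ = (97+79)/(620+316) = 176/936 = 0.1880.
SE = √(p̂(1−p̂)(1/n₁+1/n₂)) = √(0.1880·0.8120·0.00477746) = √(0.00072941) = 0.0270.
z = (0.1565 − 0.2500)/0.0270 = -0.0935/0.0270 = -3.46.
p-value = 2·P(Z > 3.464) ≈ 0.0005, so at α = 0.1 we reject H₀.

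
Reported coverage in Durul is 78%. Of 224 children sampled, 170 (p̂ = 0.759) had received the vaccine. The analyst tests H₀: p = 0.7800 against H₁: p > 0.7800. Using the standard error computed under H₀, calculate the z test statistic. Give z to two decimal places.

z = -0.76

p̂ = 170/224 ≈ 0.7589.
Standard error under H₀: √(0.78×0.22/224) = 0.0277.
z = (0.7589 − 0.78)/0.0277 = -0.0211/0.0277 = -0.76.
p-value = P(Z > -0.761) ≈ 0.7768.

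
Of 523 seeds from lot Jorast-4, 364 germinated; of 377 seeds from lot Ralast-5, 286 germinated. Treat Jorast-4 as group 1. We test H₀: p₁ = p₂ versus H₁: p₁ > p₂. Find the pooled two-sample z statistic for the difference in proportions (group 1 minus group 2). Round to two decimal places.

z = -2.07

p̂₁ = 364/523 = 0.6960, p̂₂ = 286/377 = 0.7586.
Pooled p̂ = (364+286)/(523+377) = 650/900 = 0.7222.
SE = √(p̂(1−p̂)(1/n₁+1/n₂)) = √(0.7222·0.2778·0.00456457) = √(0.000915731) = 0.0303.
z = (0.6960 − 0.7586)/0.0303 = -0.0626/0.0303 = -2.07.
p-value = P(Z > -2.070) ≈ 0.9808.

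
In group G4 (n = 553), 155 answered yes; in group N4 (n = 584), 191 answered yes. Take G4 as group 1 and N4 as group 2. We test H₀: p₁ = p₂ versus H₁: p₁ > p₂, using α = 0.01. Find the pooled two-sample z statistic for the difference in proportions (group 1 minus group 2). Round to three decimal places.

p̂₁ = 155/553 = 0.28029, p̂₂ = 191/584 = 0.32705.
Pooled p̂ = (155+191)/(553+584) = 346/1137 = 0.30431.
SE = √(0.211705 × 0.00352065) = 0.02730.
z = (0.28029 − 0.32705)/0.02730 = -0.04676/0.02730 = -1.713.
p-value = P(Z > -1.713) ≈ 0.9566. With α = 0.01, fail to reject H₀.

z = -1.713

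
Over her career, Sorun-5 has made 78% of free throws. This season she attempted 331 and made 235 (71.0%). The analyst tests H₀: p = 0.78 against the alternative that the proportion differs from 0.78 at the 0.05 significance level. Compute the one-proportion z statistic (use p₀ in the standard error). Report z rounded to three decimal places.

z = -3.076

p̂ = 235/331 = 0.70997.
Under H₀, SE = √(0.78·0.22/331) = √(0.000518429) = 0.02277.
z = (0.70997 − 0.78)/0.02277 = -0.07003/0.02277 = -3.076.
p-value = 2·P(Z > 3.076) ≈ 0.0021. With α = 0.05, reject H₀.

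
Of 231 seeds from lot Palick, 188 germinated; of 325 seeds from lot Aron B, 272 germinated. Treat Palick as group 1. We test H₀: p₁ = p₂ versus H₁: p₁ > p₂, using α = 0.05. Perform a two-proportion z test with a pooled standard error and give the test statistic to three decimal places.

z = -0.709

p̂₁ = 188/231 = 0.81385, p̂₂ = 272/325 = 0.83692.
Pooled p̂ = (188+272)/(231+325) = 460/556 = 0.82734.
SE = √(0.14285 × 0.00740593) = 0.03253.
z = (0.81385 − 0.83692)/0.03253 = -0.02307/0.03253 = -0.709.
p-value = P(Z > -0.709) ≈ 0.7609; since p > α = 0.05, fail to reject H₀.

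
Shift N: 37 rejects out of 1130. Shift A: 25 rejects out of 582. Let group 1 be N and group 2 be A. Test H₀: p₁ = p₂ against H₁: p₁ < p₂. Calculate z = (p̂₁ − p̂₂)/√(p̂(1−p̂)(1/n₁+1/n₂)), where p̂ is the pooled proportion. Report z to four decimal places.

z = -1.0713

p̂₁ = 37/1130 ≈ 0.032743, p̂₂ = 25/582 ≈ 0.042955.
Pooled p̂ = (37+25)/(1130+582) = 62/1712 = 0.036215.
SE = √(p̂(1−p̂)(1/n₁+1/n₂)) = √(0.036215·0.963785·0.00260317) = √(9.08595e-05) = 0.009532.
z = (0.032743 − 0.042955)/0.009532 = -0.010212/0.009532 = -1.0713.
p-value = P(Z < -1.071) ≈ 0.1420.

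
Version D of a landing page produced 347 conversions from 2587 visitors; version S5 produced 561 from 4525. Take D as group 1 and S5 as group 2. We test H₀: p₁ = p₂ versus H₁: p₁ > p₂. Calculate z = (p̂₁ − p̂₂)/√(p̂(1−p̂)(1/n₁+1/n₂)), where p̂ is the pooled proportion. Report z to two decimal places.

p̂₁ = 347/2587 = 0.1341, p̂₂ = 561/4525 = 0.1240.
Pooled p̂ = (347+561)/(2587+4525) = 908/7112 = 0.1277.
SE = √(0.111372 × 0.000607543) = 0.0082.
z = (0.1341 − 0.1240)/0.0082 = 0.0101/0.0082 = 1.23.

z = 1.23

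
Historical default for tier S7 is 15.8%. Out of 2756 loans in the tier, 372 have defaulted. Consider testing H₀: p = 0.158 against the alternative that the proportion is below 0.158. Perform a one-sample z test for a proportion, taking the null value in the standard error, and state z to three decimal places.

p̂ = 372/2756 ≈ 0.1349782.
Under H₀, SE = √(0.158·0.842/2756) = √(4.82714e-05) = 0.0069478.
z = (0.1349782 − 0.158)/0.0069478 = -0.0230218/0.0069478 = -3.314.

z = -3.314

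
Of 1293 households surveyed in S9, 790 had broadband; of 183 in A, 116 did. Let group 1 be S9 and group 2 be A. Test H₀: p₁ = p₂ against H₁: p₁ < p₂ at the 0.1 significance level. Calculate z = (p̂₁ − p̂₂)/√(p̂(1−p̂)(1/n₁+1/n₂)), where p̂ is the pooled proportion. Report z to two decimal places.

z = -0.60

p̂₁ = 790/1293 ≈ 0.61098, p̂₂ = 116/183 ≈ 0.63388.
Pooled p̂ = (790+116)/(1293+183) = 906/1476 = 0.61382.
SE = √(0.237045 × 0.00623788) = 0.03845.
z = (0.61098 − 0.63388)/0.03845 = -0.02290/0.03845 = -0.60.
p-value = P(Z < -0.595) ≈ 0.2758. With α = 0.1, fail to reject H₀.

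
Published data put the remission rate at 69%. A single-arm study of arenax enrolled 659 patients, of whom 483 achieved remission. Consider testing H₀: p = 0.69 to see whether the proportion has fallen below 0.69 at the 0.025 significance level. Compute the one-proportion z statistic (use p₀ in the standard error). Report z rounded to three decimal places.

p̂ = 483/659 = 0.732929.
Standard error under H₀: √(0.69×0.31/659) = 0.018016.
z = (0.732929 − 0.69)/0.018016 = 0.042929/0.018016 = 2.383.
p-value = P(Z < 2.383) ≈ 0.9914, so at α = 0.025 we fail to reject H₀.

z = 2.383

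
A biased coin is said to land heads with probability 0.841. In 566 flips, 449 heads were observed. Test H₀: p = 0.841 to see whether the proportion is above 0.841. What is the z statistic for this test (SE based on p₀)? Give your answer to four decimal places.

z = -3.1042

p̂ = 449/566 = 0.793286.
SE = √(p₀(1−p₀)/n) = √(0.13372/566) = 0.015371.
z = (0.793286 − 0.841)/0.015371 = -0.047714/0.015371 = -3.1042.
p-value = P(Z > -3.104) ≈ 0.9990.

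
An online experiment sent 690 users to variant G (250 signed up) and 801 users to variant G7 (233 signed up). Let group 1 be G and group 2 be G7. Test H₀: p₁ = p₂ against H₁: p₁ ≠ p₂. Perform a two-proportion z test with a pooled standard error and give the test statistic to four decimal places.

p̂₁ = 250/690 ≈ 0.362319, p̂₂ = 233/801 ≈ 0.290886.
Pooled p̂ = (250+233)/(690+801) = 483/1491 = 0.323944.
SE = √(p̂(1−p̂)(1/n₁+1/n₂)) = √(0.323944·0.676056·0.00269771) = √(0.000590811) = 0.024307.
z = (0.362319 − 0.290886)/0.024307 = 0.071433/0.024307 = 2.9388.

z = 2.9388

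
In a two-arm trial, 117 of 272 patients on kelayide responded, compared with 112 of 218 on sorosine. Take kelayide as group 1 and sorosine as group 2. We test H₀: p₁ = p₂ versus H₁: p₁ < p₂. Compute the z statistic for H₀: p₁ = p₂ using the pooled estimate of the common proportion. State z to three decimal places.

z = -1.844

p̂₁ = 117/272 ≈ 0.430147, p̂₂ = 112/218 ≈ 0.513761.
Pooled p̂ = (117+112)/(272+218) = 229/490 = 0.467347.
SE = √(p̂(1−p̂)(1/n₁+1/n₂)) = √(0.467347·0.532653·0.00826363) = √(0.0020571) = 0.045355.
z = (0.430147 − 0.513761)/0.045355 = -0.083614/0.045355 = -1.844.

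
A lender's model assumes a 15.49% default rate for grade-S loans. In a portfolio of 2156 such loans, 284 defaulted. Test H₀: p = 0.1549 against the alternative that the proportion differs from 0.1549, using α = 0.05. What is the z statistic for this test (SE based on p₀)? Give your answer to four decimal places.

z = -2.9741

p̂ = 284/2156 ≈ 0.1317254.
Under H₀, SE = √(0.1549·0.8451/2156) = √(6.07171e-05) = 0.0077921.
z = (0.1317254 − 0.1549)/0.0077921 = -0.0231746/0.0077921 = -2.9741.
Two-sided p-value ≈ 2·Φ(−2.974) = 0.0029, so at α = 0.05 we reject H₀.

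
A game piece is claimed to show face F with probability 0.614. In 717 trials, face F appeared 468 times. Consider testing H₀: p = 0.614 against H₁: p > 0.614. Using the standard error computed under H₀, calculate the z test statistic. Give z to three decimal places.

p̂ = 468/717 ≈ 0.65272.
Under H₀, SE = √(0.614·0.386/717) = √(0.00033055) = 0.01818.
z = (0.65272 − 0.614)/0.01818 = 0.03872/0.01818 = 2.130.

z = 2.130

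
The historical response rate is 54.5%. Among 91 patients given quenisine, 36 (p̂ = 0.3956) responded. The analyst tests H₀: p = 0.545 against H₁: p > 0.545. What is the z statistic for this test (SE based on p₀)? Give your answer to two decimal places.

z = -2.86

p̂ = 36/91 = 0.3956.
Under H₀, SE = √(0.545·0.455/91) = √(0.002725) = 0.0522.
z = (0.3956 − 0.545)/0.0522 = -0.1494/0.0522 = -2.86.
p-value = P(Z > -2.862) ≈ 0.9979.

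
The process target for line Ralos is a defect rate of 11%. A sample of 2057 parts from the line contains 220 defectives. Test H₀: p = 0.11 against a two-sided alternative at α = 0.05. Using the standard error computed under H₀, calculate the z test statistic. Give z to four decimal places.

p̂ = 220/2057 = 0.106952.
Standard error under H₀: √(0.11×0.89/2057) = 0.006899.
z = (0.106952 − 0.11)/0.006899 = -0.003048/0.006899 = -0.4418.
Two-sided p-value ≈ 2·Φ(−0.442) = 0.6586. With α = 0.05, fail to reject H₀.

z = -0.4418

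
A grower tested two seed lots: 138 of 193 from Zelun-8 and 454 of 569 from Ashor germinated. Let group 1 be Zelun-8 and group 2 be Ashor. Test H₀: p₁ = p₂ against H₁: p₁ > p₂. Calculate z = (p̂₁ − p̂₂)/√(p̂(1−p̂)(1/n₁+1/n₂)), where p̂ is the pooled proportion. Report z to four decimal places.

z = -2.3895

p̂₁ = 138/193 ≈ 0.7150259, p̂₂ = 454/569 ≈ 0.7978910.
Pooled p̂ = (138+454)/(193+569) = 592/762 = 0.7769029.
SE = √(0.173325 × 0.00693882) = 0.0346795.
z = (0.7150259 − 0.7978910)/0.0346795 = -0.0828651/0.0346795 = -2.3895.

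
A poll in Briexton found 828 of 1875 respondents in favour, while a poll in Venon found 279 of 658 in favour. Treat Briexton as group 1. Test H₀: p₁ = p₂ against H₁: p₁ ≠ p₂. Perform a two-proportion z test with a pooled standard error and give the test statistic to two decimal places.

p̂₁ = 828/1875 = 0.4416, p̂₂ = 279/658 = 0.4240.
Pooled p̂ = (828+279)/(1875+658) = 1107/2533 = 0.4370.
SE = √(0.246035 × 0.00205309) = 0.0225.
z = (0.4416 − 0.4240)/0.0225 = 0.0176/0.0225 = 0.78.
p-value = 2·P(Z > 0.783) ≈ 0.4339.

z = 0.78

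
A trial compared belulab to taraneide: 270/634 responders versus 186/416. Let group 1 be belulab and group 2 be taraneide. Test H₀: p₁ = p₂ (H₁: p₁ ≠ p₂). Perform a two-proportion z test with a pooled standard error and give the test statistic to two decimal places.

z = -0.68

p̂₁ = 270/634 ≈ 0.4259, p̂₂ = 186/416 ≈ 0.4471.
Pooled p̂ = (270+186)/(634+416) = 456/1050 = 0.4343.
SE = √(p̂(1−p̂)(1/n₁+1/n₂)) = √(0.4343·0.5657·0.00398113) = √(0.000978091) = 0.0313.
z = (0.4259 − 0.4471)/0.0313 = -0.0212/0.0313 = -0.68.
p-value = 2·P(Z > 0.679) ≈ 0.4969.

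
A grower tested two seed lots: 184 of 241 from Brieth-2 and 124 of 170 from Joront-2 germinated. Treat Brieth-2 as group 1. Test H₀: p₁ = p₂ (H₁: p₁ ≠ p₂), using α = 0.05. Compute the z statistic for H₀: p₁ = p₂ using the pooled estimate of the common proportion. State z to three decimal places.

z = 0.785

p̂₁ = 184/241 ≈ 0.76349, p̂₂ = 124/170 ≈ 0.72941.
Pooled p̂ = (184+124)/(241+170) = 308/411 = 0.74939.
SE = √(p̂(1−p̂)(1/n₁+1/n₂)) = √(0.74939·0.25061·0.0100317) = √(0.001884) = 0.04341.
z = (0.76349 − 0.72941)/0.04341 = 0.03408/0.04341 = 0.785.
Two-sided p-value ≈ 2·Φ(−0.785) = 0.4324. With α = 0.05, fail to reject H₀.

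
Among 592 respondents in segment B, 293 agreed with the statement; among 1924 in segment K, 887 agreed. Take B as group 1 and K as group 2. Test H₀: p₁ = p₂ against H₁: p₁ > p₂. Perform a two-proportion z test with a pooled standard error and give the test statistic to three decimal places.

z = 1.446

p̂₁ = 293/592 = 0.49493, p̂₂ = 887/1924 = 0.46102.
Pooled p̂ = (293+887)/(592+1924) = 1180/2516 = 0.46900.
SE = √(0.249039 × 0.00220894) = 0.02345.
z = (0.49493 − 0.46102)/0.02345 = 0.03391/0.02345 = 1.446.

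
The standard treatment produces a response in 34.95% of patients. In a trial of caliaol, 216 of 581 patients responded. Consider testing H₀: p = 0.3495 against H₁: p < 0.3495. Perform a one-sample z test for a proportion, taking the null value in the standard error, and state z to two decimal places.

p̂ = 216/581 ≈ 0.3718.
Under H₀, SE = √(0.3495·0.6505/581) = √(0.000391308) = 0.0198.
z = (0.3718 − 0.3495)/0.0198 = 0.0223/0.0198 = 1.13.
p-value = P(Z < 1.126) ≈ 0.8699.

z = 1.13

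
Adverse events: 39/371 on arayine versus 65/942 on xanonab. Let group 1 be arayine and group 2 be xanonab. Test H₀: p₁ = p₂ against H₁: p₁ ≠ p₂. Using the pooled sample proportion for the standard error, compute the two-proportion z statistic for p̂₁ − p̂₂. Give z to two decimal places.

z = 2.18

p̂₁ = 39/371 ≈ 0.10512, p̂₂ = 65/942 ≈ 0.06900.
Pooled p̂ = (39+65)/(371+942) = 104/1313 = 0.07921.
SE = √(0.072934 × 0.00375699) = 0.01655.
z = (0.10512 − 0.06900)/0.01655 = 0.03612/0.01655 = 2.18.
p-value = 2·P(Z > 2.182) ≈ 0.0291.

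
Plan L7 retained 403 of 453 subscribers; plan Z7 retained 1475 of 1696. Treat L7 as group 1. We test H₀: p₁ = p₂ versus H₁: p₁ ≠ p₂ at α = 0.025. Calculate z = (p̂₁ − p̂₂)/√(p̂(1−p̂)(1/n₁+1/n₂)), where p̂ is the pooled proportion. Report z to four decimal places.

z = 1.1352

p̂₁ = 403/453 = 0.8896247, p̂₂ = 1475/1696 = 0.8696934.
Pooled p̂ = (403+1475)/(453+1696) = 1878/2149 = 0.8738948.
SE = √(p̂(1−p̂)(1/n₁+1/n₂)) = √(0.8738948·0.1261052·0.00279713) = √(0.000308251) = 0.0175571.
z = (0.8896247 − 0.8696934)/0.0175571 = 0.0199313/0.0175571 = 1.1352.
Two-sided p-value ≈ 2·Φ(−1.135) = 0.2563, so at α = 0.025 we fail to reject H₀.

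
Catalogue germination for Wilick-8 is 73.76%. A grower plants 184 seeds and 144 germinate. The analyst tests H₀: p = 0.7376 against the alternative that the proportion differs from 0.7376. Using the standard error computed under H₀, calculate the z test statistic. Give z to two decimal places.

p̂ = 144/184 = 0.7826.
SE = √(p₀(1−p₀)/n) = √(0.19355/184) = 0.0324.
z = (0.7826 − 0.7376)/0.0324 = 0.0450/0.0324 = 1.39.

z = 1.39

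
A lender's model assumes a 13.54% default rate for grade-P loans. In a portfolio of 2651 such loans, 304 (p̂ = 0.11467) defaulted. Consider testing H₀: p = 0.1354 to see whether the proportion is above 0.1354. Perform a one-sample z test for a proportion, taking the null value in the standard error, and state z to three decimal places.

z = -3.119

p̂ = 304/2651 = 0.114674.
Under H₀, SE = √(0.1354·0.8646/2651) = √(4.41595e-05) = 0.006645.
z = (0.114674 − 0.1354)/0.006645 = -0.020726/0.006645 = -3.119.
p-value = P(Z > -3.119) ≈ 0.9991.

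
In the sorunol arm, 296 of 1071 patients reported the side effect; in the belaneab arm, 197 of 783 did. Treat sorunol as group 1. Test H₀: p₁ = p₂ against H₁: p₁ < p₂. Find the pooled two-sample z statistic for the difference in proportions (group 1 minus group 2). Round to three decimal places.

z = 1.193

p̂₁ = 296/1071 ≈ 0.27638, p̂₂ = 197/783 ≈ 0.25160.
Pooled p̂ = (296+197)/(1071+783) = 493/1854 = 0.26591.
SE = √(p̂(1−p̂)(1/n₁+1/n₂)) = √(0.26591·0.73409·0.00221085) = √(0.000431563) = 0.02077.
z = (0.27638 − 0.25160)/0.02077 = 0.02478/0.02077 = 1.193.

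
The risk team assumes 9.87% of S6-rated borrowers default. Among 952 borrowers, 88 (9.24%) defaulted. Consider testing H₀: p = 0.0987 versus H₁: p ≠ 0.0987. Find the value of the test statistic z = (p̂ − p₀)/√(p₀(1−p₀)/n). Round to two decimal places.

p̂ = 88/952 ≈ 0.0924.
SE = √(p₀(1−p₀)/n) = √(0.088958/952) = 0.0097.
z = (0.0924 − 0.0987)/0.0097 = -0.0063/0.0097 = -0.65.
p-value = 2·P(Z > 0.648) ≈ 0.5170.

z = -0.65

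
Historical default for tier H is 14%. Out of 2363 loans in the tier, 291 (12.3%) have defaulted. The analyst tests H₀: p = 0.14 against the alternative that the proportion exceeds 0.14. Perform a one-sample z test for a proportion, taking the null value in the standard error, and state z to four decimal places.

p̂ = 291/2363 ≈ 0.1231485.
Under H₀, SE = √(0.14·0.86/2363) = √(5.09522e-05) = 0.0071381.
z = (0.1231485 − 0.14)/0.0071381 = -0.0168515/0.0071381 = -2.3608.

z = -2.3608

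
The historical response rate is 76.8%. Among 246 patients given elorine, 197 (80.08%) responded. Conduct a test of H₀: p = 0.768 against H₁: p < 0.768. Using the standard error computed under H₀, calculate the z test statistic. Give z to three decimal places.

p̂ = 197/246 = 0.80081.
Standard error under H₀: √(0.768×0.232/246) = 0.02691.
z = (0.80081 − 0.768)/0.02691 = 0.03281/0.02691 = 1.219.
p-value = P(Z < 1.219) ≈ 0.8886.

z = 1.219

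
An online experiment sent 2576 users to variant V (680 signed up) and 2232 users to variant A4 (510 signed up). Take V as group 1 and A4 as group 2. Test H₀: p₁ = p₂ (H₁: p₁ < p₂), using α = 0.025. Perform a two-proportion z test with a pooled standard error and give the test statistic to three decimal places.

p̂₁ = 680/2576 ≈ 0.263975, p̂₂ = 510/2232 ≈ 0.228495.
Pooled p̂ = (680+510)/(2576+2232) = 1190/4808 = 0.247504.
SE = √(p̂(1−p̂)(1/n₁+1/n₂)) = √(0.247504·0.752496·0.000836227) = √(0.000155744) = 0.012480.
z = (0.263975 − 0.228495)/0.012480 = 0.035480/0.012480 = 2.843.
p-value = P(Z < 2.843) ≈ 0.9978. With α = 0.025, fail to reject H₀.

z = 2.843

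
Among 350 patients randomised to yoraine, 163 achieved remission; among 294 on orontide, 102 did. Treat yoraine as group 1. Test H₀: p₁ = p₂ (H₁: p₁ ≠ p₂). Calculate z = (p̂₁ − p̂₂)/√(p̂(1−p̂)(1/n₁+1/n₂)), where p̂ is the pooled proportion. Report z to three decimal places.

p̂₁ = 163/350 = 0.46571, p̂₂ = 102/294 = 0.34694.
Pooled p̂ = (163+102)/(350+294) = 265/644 = 0.41149.
SE = √(p̂(1−p̂)(1/n₁+1/n₂)) = √(0.41149·0.58851·0.0062585) = √(0.0015156) = 0.03893.
z = (0.46571 − 0.34694)/0.03893 = 0.11877/0.03893 = 3.051.
p-value = 2·P(Z > 3.051) ≈ 0.0023.

z = 3.051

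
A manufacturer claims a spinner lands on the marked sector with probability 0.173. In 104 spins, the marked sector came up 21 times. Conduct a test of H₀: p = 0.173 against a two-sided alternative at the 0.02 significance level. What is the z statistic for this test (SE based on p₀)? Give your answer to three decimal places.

z = 0.780

p̂ = 21/104 ≈ 0.20192.
SE = √(p₀(1−p₀)/n) = √(0.14307/104) = 0.03709.
z = (0.20192 − 0.173)/0.03709 = 0.02892/0.03709 = 0.780.
Two-sided p-value ≈ 2·Φ(−0.780) = 0.4355. With α = 0.02, fail to reject H₀.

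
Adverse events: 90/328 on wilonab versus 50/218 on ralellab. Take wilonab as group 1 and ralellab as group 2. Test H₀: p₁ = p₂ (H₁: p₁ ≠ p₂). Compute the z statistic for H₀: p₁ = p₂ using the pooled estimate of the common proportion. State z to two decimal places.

z = 1.18

p̂₁ = 90/328 ≈ 0.2744, p̂₂ = 50/218 ≈ 0.2294.
Pooled p̂ = (90+50)/(328+218) = 140/546 = 0.2564.
SE = √(0.190664 × 0.00763594) = 0.0382.
z = (0.2744 − 0.2294)/0.0382 = 0.0450/0.0382 = 1.18.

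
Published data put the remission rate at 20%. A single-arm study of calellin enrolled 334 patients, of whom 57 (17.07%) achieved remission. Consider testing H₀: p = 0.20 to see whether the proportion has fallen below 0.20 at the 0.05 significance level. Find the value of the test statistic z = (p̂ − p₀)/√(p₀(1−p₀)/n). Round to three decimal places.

z = -1.341

p̂ = 57/334 ≈ 0.170659.
SE = √(p₀(1−p₀)/n) = √(0.16/334) = 0.021887.
z = (0.170659 − 0.2)/0.021887 = -0.029341/0.021887 = -1.341.
p-value = P(Z < -1.341) ≈ 0.0900; since p > α = 0.05, fail to reject H₀.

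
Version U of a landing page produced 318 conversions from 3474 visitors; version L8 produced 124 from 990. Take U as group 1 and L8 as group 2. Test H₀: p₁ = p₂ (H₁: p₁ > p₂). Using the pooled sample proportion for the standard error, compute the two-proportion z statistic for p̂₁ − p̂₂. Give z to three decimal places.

p̂₁ = 318/3474 ≈ 0.09154, p̂₂ = 124/990 ≈ 0.12525.
Pooled p̂ = (318+124)/(3474+990) = 442/4464 = 0.09901.
SE = √(p̂(1−p̂)(1/n₁+1/n₂)) = √(0.09901·0.90099·0.00129795) = √(0.000115791) = 0.01076.
z = (0.09154 − 0.12525)/0.01076 = -0.03371/0.01076 = -3.133.
p-value = P(Z > -3.133) ≈ 0.9991.

z = -3.133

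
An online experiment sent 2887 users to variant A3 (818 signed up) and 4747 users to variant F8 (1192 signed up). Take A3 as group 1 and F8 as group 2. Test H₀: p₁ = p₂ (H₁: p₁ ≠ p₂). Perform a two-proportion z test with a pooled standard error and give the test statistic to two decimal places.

p̂₁ = 818/2887 ≈ 0.2833, p̂₂ = 1192/4747 ≈ 0.2511.
Pooled p̂ = (818+1192)/(2887+4747) = 2010/7634 = 0.2633.
SE = √(0.193971 × 0.00055704) = 0.0104.
z = (0.2833 − 0.2511)/0.0104 = 0.0322/0.0104 = 3.10.

z = 3.10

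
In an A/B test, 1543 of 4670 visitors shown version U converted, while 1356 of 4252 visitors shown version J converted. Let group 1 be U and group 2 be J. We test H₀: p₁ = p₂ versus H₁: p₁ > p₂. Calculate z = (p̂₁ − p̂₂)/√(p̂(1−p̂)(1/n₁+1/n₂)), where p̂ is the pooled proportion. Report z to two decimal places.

z = 1.16

p̂₁ = 1543/4670 ≈ 0.3304, p̂₂ = 1356/4252 ≈ 0.3189.
Pooled p̂ = (1543+1356)/(4670+4252) = 2899/8922 = 0.3249.
SE = √(0.219349 × 0.000449316) = 0.0099.
z = (0.3304 − 0.3189)/0.0099 = 0.0115/0.0099 = 1.16.
p-value = P(Z > 1.158) ≈ 0.1234.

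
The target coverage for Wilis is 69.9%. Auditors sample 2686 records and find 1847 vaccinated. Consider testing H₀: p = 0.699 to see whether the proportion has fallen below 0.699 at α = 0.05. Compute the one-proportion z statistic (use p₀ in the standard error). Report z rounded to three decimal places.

z = -1.284

p̂ = 1847/2686 ≈ 0.68764.
Standard error under H₀: √(0.699×0.301/2686) = 0.00885.
z = (0.68764 − 0.699)/0.00885 = -0.01136/0.00885 = -1.284.
p-value = P(Z < -1.284) ≈ 0.0996. With α = 0.05, fail to reject H₀.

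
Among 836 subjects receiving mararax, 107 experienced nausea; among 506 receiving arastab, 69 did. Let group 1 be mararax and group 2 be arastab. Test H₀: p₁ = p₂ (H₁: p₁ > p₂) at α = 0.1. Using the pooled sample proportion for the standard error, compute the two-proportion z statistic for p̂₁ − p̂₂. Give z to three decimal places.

p̂₁ = 107/836 ≈ 0.12799, p̂₂ = 69/506 ≈ 0.13636.
Pooled p̂ = (107+69)/(836+506) = 176/1342 = 0.13115.
SE = √(0.113948 × 0.00317246) = 0.01901.
z = (0.12799 − 0.13636)/0.01901 = -0.00837/0.01901 = -0.440.
p-value = P(Z > -0.440) ≈ 0.6702; since p > α = 0.1, fail to reject H₀.

z = -0.440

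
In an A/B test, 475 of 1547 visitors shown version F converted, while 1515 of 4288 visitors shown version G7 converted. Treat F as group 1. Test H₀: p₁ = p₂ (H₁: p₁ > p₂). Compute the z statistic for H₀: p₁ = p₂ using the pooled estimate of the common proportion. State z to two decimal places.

p̂₁ = 475/1547 ≈ 0.30705, p̂₂ = 1515/4288 ≈ 0.35331.
Pooled p̂ = (475+1515)/(1547+4288) = 1990/5835 = 0.34105.
SE = √(0.224733 × 0.000879621) = 0.01406.
z = (0.30705 − 0.35331)/0.01406 = -0.04626/0.01406 = -3.29.
p-value = P(Z > -3.291) ≈ 0.9995.

z = -3.29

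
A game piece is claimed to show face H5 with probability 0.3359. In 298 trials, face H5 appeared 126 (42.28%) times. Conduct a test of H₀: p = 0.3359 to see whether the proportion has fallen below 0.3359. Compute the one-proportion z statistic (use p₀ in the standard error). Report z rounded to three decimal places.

z = 3.177

p̂ = 126/298 = 0.42282.
Standard error under H₀: √(0.3359×0.6641/298) = 0.02736.
z = (0.42282 − 0.3359)/0.02736 = 0.08692/0.02736 = 3.177.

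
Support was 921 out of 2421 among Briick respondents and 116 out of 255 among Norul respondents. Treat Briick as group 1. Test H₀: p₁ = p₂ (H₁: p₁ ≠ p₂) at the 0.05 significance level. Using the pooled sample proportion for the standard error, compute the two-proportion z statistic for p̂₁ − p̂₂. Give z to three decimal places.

z = -2.322

p̂₁ = 921/2421 ≈ 0.38042, p̂₂ = 116/255 ≈ 0.45490.
Pooled p̂ = (921+116)/(2421+255) = 1037/2676 = 0.38752.
SE = √(0.237348 × 0.00433462) = 0.03208.
z = (0.38042 − 0.45490)/0.03208 = -0.07448/0.03208 = -2.322.
p-value = 2·P(Z > 2.322) ≈ 0.0202. With α = 0.05, reject H₀.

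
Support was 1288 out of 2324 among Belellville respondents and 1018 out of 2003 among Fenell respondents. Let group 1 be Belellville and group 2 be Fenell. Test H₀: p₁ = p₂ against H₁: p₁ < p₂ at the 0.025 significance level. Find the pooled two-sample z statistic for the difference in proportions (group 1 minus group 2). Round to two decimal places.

z = 3.02

p̂₁ = 1288/2324 ≈ 0.55422, p̂₂ = 1018/2003 ≈ 0.50824.
Pooled p̂ = (1288+1018)/(2324+2003) = 2306/4327 = 0.53293.
SE = √(p̂(1−p̂)(1/n₁+1/n₂)) = √(0.53293·0.46707·0.000929544) = √(0.000231378) = 0.01521.
z = (0.55422 − 0.50824)/0.01521 = 0.04598/0.01521 = 3.02.
p-value = P(Z < 3.023) ≈ 0.9987. With α = 0.025, fail to reject H₀.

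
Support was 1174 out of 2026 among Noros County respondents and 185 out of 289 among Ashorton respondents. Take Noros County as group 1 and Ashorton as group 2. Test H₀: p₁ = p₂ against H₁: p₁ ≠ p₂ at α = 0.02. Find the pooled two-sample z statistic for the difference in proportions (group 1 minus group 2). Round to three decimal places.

p̂₁ = 1174/2026 = 0.57947, p̂₂ = 185/289 = 0.64014.
Pooled p̂ = (1174+185)/(2026+289) = 1359/2315 = 0.58704.
SE = √(p̂(1−p̂)(1/n₁+1/n₂)) = √(0.58704·0.41296·0.00395379) = √(0.000958493) = 0.03096.
z = (0.57947 − 0.64014)/0.03096 = -0.06067/0.03096 = -1.960.
Two-sided p-value ≈ 2·Φ(−1.960) = 0.0500. With α = 0.02, fail to reject H₀.

z = -1.960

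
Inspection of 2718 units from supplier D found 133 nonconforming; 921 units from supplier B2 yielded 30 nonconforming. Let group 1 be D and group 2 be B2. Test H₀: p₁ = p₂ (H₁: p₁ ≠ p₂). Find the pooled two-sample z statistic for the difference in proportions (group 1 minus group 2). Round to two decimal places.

z = 2.07

p̂₁ = 133/2718 ≈ 0.04893, p̂₂ = 30/921 ≈ 0.03257.
Pooled p̂ = (133+30)/(2718+921) = 163/3639 = 0.04479.
SE = √(0.0427862 × 0.00145369) = 0.00789.
z = (0.04893 − 0.03257)/0.00789 = 0.01636/0.00789 = 2.07.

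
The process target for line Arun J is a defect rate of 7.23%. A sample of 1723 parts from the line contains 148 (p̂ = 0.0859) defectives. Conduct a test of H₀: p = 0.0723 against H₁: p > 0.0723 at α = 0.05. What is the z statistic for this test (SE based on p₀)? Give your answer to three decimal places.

p̂ = 148/1723 ≈ 0.08590.
SE = √(p₀(1−p₀)/n) = √(0.067073/1723) = 0.00624.
z = (0.08590 − 0.0723)/0.00624 = 0.01360/0.00624 = 2.179.
p-value = P(Z > 2.179) ≈ 0.0147; since p < α = 0.05, reject H₀.

z = 2.179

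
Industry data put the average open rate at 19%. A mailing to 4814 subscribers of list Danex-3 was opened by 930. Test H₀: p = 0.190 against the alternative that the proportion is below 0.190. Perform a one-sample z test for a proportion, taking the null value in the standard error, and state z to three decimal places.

z = 0.564

p̂ = 930/4814 ≈ 0.193187.
Under H₀, SE = √(0.19·0.81/4814) = √(3.19693e-05) = 0.005654.
z = (0.193187 − 0.19)/0.005654 = 0.003187/0.005654 = 0.564.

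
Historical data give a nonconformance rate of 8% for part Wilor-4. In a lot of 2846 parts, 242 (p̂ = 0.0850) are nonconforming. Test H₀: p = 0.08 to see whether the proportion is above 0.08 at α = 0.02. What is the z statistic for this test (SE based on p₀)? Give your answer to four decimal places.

z = 0.9894

p̂ = 242/2846 ≈ 0.0850316.
Under H₀, SE = √(0.08·0.92/2846) = √(2.58609e-05) = 0.0050854.
z = (0.0850316 − 0.08)/0.0050854 = 0.0050316/0.0050854 = 0.9894.
p-value = P(Z > 0.989) ≈ 0.1612. With α = 0.02, fail to reject H₀.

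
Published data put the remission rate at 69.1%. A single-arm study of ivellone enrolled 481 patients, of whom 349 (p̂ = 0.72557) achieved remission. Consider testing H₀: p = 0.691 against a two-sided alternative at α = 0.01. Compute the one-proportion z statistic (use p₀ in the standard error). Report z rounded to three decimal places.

z = 1.641

p̂ = 349/481 = 0.72557.
SE = √(p₀(1−p₀)/n) = √(0.21352/481) = 0.02107.
z = (0.72557 − 0.691)/0.02107 = 0.03457/0.02107 = 1.641.
p-value = 2·P(Z > 1.641) ≈ 0.1008; since p > α = 0.01, fail to reject H₀.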